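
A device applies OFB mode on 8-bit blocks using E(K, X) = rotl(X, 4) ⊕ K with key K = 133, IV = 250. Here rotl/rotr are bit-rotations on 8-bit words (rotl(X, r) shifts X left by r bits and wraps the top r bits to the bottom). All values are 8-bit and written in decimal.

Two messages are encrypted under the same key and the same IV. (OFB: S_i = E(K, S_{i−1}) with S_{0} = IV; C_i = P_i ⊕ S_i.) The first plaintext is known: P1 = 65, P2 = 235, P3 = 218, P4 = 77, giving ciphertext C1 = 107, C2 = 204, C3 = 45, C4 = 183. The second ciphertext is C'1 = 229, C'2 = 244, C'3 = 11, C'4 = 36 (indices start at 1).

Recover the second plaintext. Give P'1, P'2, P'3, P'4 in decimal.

In OFB with a reused IV, both messages share the same keystream S_i, so C_i ⊕ C'_i = P_i ⊕ P'_i and thus P'_i = P_i ⊕ C_i ⊕ C'_i.
P'1: 65 ⊕ 107 ⊕ 229 = 207.
P'2: 235 ⊕ 204 ⊕ 244 = 211.
P'3: 218 ⊕ 45 ⊕ 11 = 252.
P'4: 77 ⊕ 183 ⊕ 36 = 222.

P'1 = 207, P'2 = 211, P'3 = 252, P'4 = 222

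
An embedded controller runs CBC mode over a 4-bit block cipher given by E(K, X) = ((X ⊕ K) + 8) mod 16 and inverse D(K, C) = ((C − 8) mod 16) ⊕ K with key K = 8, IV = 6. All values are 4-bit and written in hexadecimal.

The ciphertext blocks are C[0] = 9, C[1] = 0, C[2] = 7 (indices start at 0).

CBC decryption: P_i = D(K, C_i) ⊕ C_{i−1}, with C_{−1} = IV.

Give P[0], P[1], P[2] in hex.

P[0]: D(K, 9) = 9; 9 ⊕ 6 = F.
P[1]: D(K, 0) = 0; 0 ⊕ 9 = 9.
P[2]: D(K, 7) = 7; 7 ⊕ 0 = 7.

P[0] = F, P[1] = 9, P[2] = 7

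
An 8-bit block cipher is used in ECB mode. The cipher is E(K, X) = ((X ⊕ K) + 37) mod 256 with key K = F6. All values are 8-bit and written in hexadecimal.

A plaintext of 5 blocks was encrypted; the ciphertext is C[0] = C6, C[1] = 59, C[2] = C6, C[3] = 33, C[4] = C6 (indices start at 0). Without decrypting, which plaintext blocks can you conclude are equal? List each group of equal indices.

P[0] = P[2] = P[4]

ECB encrypts each block independently with the same key, so equal ciphertext blocks imply equal plaintext blocks.
C[0] = C[2] = C[4] = C6, so P[0] = P[2] = P[4].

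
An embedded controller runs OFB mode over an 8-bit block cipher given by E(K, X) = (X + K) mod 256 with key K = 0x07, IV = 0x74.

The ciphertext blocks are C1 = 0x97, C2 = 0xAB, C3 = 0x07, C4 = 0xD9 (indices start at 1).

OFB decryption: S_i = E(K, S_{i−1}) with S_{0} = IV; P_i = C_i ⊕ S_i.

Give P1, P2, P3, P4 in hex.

P1: S = E(K, 0x74) = 0x7B; 0x97 ⊕ 0x7B = 0xEC.
P2: S = E(K, 0x7B) = 0x82; 0xAB ⊕ 0x82 = 0x29.
P3: S = E(K, 0x82) = 0x89; 0x07 ⊕ 0x89 = 0x8E.
P4: S = E(K, 0x89) = 0x90; 0xD9 ⊕ 0x90 = 0x49.

P1 = 0xEC, P2 = 0x29, P3 = 0x8E, P4 = 0x49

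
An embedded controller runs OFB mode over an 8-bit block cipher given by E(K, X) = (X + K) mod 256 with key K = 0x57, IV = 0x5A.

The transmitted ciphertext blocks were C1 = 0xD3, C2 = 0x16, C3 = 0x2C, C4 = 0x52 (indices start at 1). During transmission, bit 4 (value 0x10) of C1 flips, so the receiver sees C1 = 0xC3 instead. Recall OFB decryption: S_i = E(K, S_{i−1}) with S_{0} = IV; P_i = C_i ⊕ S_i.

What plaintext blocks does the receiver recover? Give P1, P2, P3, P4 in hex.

Only C1 changed, to 0xC3. In OFB, a change in C_i flips the same bit in P_i only; the keystream is unaffected. Decrypting the received ciphertext:
P1: S = E(K, 0x5A) = 0xB1; 0xC3 ⊕ 0xB1 = 0x72.
P2: S = E(K, 0xB1) = 0x08; 0x16 ⊕ 0x08 = 0x1E.
P3: S = E(K, 0x08) = 0x5F; 0x2C ⊕ 0x5F = 0x73.
P4: S = E(K, 0x5F) = 0xB6; 0x52 ⊕ 0xB6 = 0xE4.
Blocks that differ from the original plaintext: P1.

P1 = 0x72, P2 = 0x1E, P3 = 0x73, P4 = 0xE4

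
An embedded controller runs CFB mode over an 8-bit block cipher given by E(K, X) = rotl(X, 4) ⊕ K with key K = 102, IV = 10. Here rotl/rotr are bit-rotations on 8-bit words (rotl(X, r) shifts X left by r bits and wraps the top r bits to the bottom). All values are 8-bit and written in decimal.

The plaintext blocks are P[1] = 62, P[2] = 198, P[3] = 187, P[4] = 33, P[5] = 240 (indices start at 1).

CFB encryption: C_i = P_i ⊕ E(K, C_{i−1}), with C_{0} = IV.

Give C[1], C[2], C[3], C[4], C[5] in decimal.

C[1] = 248, C[2] = 47, C[3] = 47, C[4] = 181, C[5] = 205

C[1]: E(K, 10) = 198; 62 ⊕ 198 = 248.
C[2]: E(K, 248) = 233; 198 ⊕ 233 = 47.
C[3]: E(K, 47) = 148; 187 ⊕ 148 = 47.
C[4]: E(K, 47) = 148; 33 ⊕ 148 = 181.
C[5]: E(K, 181) = 61; 240 ⊕ 61 = 205.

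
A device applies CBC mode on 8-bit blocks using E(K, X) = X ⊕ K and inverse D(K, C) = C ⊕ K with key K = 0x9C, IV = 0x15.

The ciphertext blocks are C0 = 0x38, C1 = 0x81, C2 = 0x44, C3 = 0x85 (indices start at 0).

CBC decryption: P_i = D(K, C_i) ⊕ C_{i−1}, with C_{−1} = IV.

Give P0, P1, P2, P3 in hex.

P0: D(K, 0x38) = 0xA4; 0xA4 ⊕ 0x15 = 0xB1.
P1: D(K, 0x81) = 0x1D; 0x1D ⊕ 0x38 = 0x25.
P2: D(K, 0x44) = 0xD8; 0xD8 ⊕ 0x81 = 0x59.
P3: D(K, 0x85) = 0x19; 0x19 ⊕ 0x44 = 0x5D.

P0 = 0xB1, P1 = 0x25, P2 = 0x59, P3 = 0x5D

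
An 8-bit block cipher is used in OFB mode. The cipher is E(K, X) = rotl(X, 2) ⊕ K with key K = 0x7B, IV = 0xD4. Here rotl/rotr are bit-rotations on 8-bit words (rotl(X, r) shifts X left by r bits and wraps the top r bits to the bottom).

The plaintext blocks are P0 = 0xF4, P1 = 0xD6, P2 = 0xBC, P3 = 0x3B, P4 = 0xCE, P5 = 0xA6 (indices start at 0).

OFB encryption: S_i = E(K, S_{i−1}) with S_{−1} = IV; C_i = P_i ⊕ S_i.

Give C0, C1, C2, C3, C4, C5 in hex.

C0 = 0xDC, C1 = 0x0D, C2 = 0xA8, C3 = 0x10, C4 = 0x19, C5 = 0x82

C0: S = E(K, 0xD4) = 0x28; 0xF4 ⊕ 0x28 = 0xDC.
C1: S = E(K, 0x28) = 0xDB; 0xD6 ⊕ 0xDB = 0x0D.
C2: S = E(K, 0xDB) = 0x14; 0xBC ⊕ 0x14 = 0xA8.
C3: S = E(K, 0x14) = 0x2B; 0x3B ⊕ 0x2B = 0x10.
C4: S = E(K, 0x2B) = 0xD7; 0xCE ⊕ 0xD7 = 0x19.
C5: S = E(K, 0xD7) = 0x24; 0xA6 ⊕ 0x24 = 0x82.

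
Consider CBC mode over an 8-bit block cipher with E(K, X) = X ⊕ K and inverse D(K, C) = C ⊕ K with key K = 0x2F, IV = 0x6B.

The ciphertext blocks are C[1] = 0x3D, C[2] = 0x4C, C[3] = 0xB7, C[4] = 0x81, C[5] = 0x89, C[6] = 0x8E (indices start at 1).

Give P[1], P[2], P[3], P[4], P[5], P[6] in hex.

P[1] = 0x79, P[2] = 0x5E, P[3] = 0xD4, P[4] = 0x19, P[5] = 0x27, P[6] = 0x28

CBC decryption: P_i = D(K, C_i) ⊕ C_{i−1}, with C_{0} = IV.
P[1]: D(K, 0x3D) = 0x12; 0x12 ⊕ 0x6B = 0x79.
P[2]: D(K, 0x4C) = 0x63; 0x63 ⊕ 0x3D = 0x5E.
P[3]: D(K, 0xB7) = 0x98; 0x98 ⊕ 0x4C = 0xD4.
P[4]: D(K, 0x81) = 0xAE; 0xAE ⊕ 0xB7 = 0x19.
P[5]: D(K, 0x89) = 0xA6; 0xA6 ⊕ 0x81 = 0x27.
P[6]: D(K, 0x8E) = 0xA1; 0xA1 ⊕ 0x89 = 0x28.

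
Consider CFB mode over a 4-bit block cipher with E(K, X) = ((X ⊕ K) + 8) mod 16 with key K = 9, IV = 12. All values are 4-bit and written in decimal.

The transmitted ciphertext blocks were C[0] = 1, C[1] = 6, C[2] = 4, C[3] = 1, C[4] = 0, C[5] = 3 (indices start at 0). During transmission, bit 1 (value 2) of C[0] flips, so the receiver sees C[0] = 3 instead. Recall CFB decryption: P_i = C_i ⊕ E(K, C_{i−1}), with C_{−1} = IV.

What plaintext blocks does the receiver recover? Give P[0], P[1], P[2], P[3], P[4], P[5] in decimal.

P[0] = 14, P[1] = 4, P[2] = 3, P[3] = 4, P[4] = 0, P[5] = 2

Only C[0] changed, to 3. In CFB, a change in C_i flips the same bit in P_i and garbles P_{i+1}. Decrypting the received ciphertext:
P[0]: E(K, 12) = 13; 3 ⊕ 13 = 14.
P[1]: E(K, 3) = 2; 6 ⊕ 2 = 4.
P[2]: E(K, 6) = 7; 4 ⊕ 7 = 3.
P[3]: E(K, 4) = 5; 1 ⊕ 5 = 4.
P[4]: E(K, 1) = 0; 0 ⊕ 0 = 0.
P[5]: E(K, 0) = 1; 3 ⊕ 1 = 2.
Blocks that differ from the original plaintext: P[0], P[1].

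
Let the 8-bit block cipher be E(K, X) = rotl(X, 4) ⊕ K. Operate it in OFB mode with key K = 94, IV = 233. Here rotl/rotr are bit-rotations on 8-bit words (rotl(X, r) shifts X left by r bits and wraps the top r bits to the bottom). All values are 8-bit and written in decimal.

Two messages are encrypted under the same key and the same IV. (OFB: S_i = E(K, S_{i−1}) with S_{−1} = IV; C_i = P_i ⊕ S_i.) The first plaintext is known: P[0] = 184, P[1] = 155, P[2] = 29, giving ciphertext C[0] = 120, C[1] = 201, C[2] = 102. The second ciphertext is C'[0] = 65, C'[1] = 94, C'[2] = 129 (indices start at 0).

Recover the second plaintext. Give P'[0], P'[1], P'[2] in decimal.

In OFB with a reused IV, both messages share the same keystream S_i, so C_i ⊕ C'_i = P_i ⊕ P'_i and thus P'_i = P_i ⊕ C_i ⊕ C'_i.
P'[0]: 184 ⊕ 120 ⊕ 65 = 129.
P'[1]: 155 ⊕ 201 ⊕ 94 = 12.
P'[2]: 29 ⊕ 102 ⊕ 129 = 250.

P'[0] = 129, P'[1] = 12, P'[2] = 250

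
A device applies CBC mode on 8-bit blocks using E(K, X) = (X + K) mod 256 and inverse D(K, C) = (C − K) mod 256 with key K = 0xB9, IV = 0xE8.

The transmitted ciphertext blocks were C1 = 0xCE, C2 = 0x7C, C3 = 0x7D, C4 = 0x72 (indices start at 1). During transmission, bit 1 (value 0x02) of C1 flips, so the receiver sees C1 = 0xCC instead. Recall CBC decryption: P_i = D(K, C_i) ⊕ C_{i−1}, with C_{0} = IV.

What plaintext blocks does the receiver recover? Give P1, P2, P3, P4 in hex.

P1 = 0xFB, P2 = 0x0F, P3 = 0xB8, P4 = 0xC4

Only C1 changed, to 0xCC. In CBC, a change in C_i garbles P_i and flips the same bit in P_{i+1}. Decrypting the received ciphertext:
P1: D(K, 0xCC) = 0x13; 0x13 ⊕ 0xE8 = 0xFB.
P2: D(K, 0x7C) = 0xC3; 0xC3 ⊕ 0xCC = 0x0F.
P3: D(K, 0x7D) = 0xC4; 0xC4 ⊕ 0x7C = 0xB8.
P4: D(K, 0x72) = 0xB9; 0xB9 ⊕ 0x7D = 0xC4.
Blocks that differ from the original plaintext: P1, P2.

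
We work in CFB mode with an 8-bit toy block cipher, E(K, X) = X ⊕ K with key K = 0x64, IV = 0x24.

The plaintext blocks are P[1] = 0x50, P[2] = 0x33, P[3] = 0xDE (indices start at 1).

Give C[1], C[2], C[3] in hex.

CFB encryption: C_i = P_i ⊕ E(K, C_{i−1}), with C_{0} = IV.
C[1]: E(K, 0x24) = 0x40; 0x50 ⊕ 0x40 = 0x10.
C[2]: E(K, 0x10) = 0x74; 0x33 ⊕ 0x74 = 0x47.
C[3]: E(K, 0x47) = 0x23; 0xDE ⊕ 0x23 = 0xFD.

C[1] = 0x10, C[2] = 0x47, C[3] = 0xFD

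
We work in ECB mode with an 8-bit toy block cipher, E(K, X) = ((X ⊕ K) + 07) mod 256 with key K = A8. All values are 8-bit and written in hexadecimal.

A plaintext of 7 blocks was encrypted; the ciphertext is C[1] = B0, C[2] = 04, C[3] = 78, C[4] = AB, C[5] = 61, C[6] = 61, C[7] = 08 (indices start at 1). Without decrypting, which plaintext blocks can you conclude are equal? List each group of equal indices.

ECB encrypts each block independently with the same key, so equal ciphertext blocks imply equal plaintext blocks.
C[5] = C[6] = 61, so P[5] = P[6].

P[5] = P[6]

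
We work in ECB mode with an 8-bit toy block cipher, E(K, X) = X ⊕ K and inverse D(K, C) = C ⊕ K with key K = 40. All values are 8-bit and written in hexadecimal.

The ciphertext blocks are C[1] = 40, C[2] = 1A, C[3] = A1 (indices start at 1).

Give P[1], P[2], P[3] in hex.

P[1] = 00, P[2] = 5A, P[3] = E1

ECB decryption: P_i = D(K, C_i).
P[1]: D(K, 40) = 00.
P[2]: D(K, 1A) = 5A.
P[3]: D(K, A1) = E1.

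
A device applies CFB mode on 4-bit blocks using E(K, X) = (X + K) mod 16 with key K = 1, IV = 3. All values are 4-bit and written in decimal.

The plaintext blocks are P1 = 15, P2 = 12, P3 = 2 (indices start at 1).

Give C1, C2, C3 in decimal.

CFB encryption: C_i = P_i ⊕ E(K, C_{i−1}), with C_{0} = IV.
C1: E(K, 3) = 4; 15 ⊕ 4 = 11.
C2: E(K, 11) = 12; 12 ⊕ 12 = 0.
C3: E(K, 0) = 1; 2 ⊕ 1 = 3.

C1 = 11, C2 = 0, C3 = 3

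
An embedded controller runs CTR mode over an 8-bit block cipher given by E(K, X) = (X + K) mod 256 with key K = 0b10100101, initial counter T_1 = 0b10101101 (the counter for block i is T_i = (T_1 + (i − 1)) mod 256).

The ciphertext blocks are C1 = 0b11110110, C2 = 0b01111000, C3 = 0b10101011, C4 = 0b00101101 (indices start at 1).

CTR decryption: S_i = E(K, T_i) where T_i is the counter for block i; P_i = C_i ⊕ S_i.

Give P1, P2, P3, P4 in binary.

P1 = 0b10100100, P2 = 0b00101011, P3 = 0b11111111, P4 = 0b01111000

P1: T = 0b10101101, S = E(K, T) = 0b01010010; 0b11110110 ⊕ 0b01010010 = 0b10100100.
P2: T = 0b10101110, S = E(K, T) = 0b01010011; 0b01111000 ⊕ 0b01010011 = 0b00101011.
P3: T = 0b10101111, S = E(K, T) = 0b01010100; 0b10101011 ⊕ 0b01010100 = 0b11111111.
P4: T = 0b10110000, S = E(K, T) = 0b01010101; 0b00101101 ⊕ 0b01010101 = 0b01111000.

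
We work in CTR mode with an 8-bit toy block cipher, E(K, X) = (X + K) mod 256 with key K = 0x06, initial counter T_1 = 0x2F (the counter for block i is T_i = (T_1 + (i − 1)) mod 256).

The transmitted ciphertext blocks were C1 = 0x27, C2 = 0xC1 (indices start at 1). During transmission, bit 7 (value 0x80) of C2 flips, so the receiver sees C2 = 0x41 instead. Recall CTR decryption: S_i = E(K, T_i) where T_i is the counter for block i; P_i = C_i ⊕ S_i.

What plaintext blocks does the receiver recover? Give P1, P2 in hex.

P1 = 0x12, P2 = 0x77

Only C2 changed, to 0x41. In CTR, a change in C_i flips the same bit in P_i only; the keystream is unaffected. Decrypting the received ciphertext:
P1: T = 0x2F, S = E(K, T) = 0x35; 0x27 ⊕ 0x35 = 0x12.
P2: T = 0x30, S = E(K, T) = 0x36; 0x41 ⊕ 0x36 = 0x77.
Blocks that differ from the original plaintext: P2.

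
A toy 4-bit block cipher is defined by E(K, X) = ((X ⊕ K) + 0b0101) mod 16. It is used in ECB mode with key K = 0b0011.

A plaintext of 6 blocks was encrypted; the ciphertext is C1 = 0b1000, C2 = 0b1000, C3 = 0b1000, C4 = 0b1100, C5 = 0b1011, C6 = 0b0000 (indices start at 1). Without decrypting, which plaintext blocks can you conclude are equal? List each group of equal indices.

P1 = P2 = P3

ECB encrypts each block independently with the same key, so equal ciphertext blocks imply equal plaintext blocks.
C1 = C2 = C3 = 0b1000, so P1 = P2 = P3.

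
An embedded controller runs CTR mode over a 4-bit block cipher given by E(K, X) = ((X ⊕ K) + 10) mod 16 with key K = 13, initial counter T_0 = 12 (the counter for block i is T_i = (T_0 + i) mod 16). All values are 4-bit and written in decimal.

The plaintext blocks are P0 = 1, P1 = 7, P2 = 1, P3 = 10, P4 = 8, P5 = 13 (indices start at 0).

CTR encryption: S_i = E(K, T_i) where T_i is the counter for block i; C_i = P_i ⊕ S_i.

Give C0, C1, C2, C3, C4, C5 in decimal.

C0 = 10, C1 = 13, C2 = 12, C3 = 6, C4 = 15, C5 = 11

C0: T = 12, S = E(K, T) = 11; 1 ⊕ 11 = 10.
C1: T = 13, S = E(K, T) = 10; 7 ⊕ 10 = 13.
C2: T = 14, S = E(K, T) = 13; 1 ⊕ 13 = 12.
C3: T = 15, S = E(K, T) = 12; 10 ⊕ 12 = 6.
C4: T = 0, S = E(K, T) = 7; 8 ⊕ 7 = 15.
C5: T = 1, S = E(K, T) = 6; 13 ⊕ 6 = 11.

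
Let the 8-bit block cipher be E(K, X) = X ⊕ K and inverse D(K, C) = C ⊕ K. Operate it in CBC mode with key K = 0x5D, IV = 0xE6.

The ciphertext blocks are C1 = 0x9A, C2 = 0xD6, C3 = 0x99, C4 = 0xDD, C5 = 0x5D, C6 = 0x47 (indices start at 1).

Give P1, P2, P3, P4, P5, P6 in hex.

P1 = 0x21, P2 = 0x11, P3 = 0x12, P4 = 0x19, P5 = 0xDD, P6 = 0x47

CBC decryption: P_i = D(K, C_i) ⊕ C_{i−1}, with C_{0} = IV.
P1: D(K, 0x9A) = 0xC7; 0xC7 ⊕ 0xE6 = 0x21.
P2: D(K, 0xD6) = 0x8B; 0x8B ⊕ 0x9A = 0x11.
P3: D(K, 0x99) = 0xC4; 0xC4 ⊕ 0xD6 = 0x12.
P4: D(K, 0xDD) = 0x80; 0x80 ⊕ 0x99 = 0x19.
P5: D(K, 0x5D) = 0x00; 0x00 ⊕ 0xDD = 0xDD.
P6: D(K, 0x47) = 0x1A; 0x1A ⊕ 0x5D = 0x47.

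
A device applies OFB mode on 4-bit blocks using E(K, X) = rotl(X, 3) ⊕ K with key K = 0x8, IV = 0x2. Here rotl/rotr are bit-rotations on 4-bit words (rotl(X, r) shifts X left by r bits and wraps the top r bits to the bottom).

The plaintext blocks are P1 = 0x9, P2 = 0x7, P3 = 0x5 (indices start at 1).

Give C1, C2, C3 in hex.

C1 = 0x0, C2 = 0x3, C3 = 0xF

OFB encryption: S_i = E(K, S_{i−1}) with S_{0} = IV; C_i = P_i ⊕ S_i.
C1: S = E(K, 0x2) = 0x9; 0x9 ⊕ 0x9 = 0x0.
C2: S = E(K, 0x9) = 0x4; 0x7 ⊕ 0x4 = 0x3.
C3: S = E(K, 0x4) = 0xA; 0x5 ⊕ 0xA = 0xF.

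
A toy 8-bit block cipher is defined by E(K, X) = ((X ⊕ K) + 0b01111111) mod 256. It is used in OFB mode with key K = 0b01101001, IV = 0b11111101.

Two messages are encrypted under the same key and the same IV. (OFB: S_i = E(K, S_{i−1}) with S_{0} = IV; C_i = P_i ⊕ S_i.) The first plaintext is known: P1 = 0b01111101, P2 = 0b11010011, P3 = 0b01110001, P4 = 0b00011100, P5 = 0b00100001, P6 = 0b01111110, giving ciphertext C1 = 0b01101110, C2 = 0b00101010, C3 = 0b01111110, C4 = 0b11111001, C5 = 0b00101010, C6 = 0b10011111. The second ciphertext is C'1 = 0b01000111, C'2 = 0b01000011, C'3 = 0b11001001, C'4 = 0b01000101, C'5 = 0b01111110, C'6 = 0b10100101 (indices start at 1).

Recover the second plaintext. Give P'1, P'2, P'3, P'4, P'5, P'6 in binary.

In OFB with a reused IV, both messages share the same keystream S_i, so C_i ⊕ C'_i = P_i ⊕ P'_i and thus P'_i = P_i ⊕ C_i ⊕ C'_i.
P'1: 0b01111101 ⊕ 0b01101110 ⊕ 0b01000111 = 0b01010100.
P'2: 0b11010011 ⊕ 0b00101010 ⊕ 0b01000011 = 0b10111010.
P'3: 0b01110001 ⊕ 0b01111110 ⊕ 0b11001001 = 0b11000110.
P'4: 0b00011100 ⊕ 0b11111001 ⊕ 0b01000101 = 0b10100000.
P'5: 0b00100001 ⊕ 0b00101010 ⊕ 0b01111110 = 0b01110101.
P'6: 0b01111110 ⊕ 0b10011111 ⊕ 0b10100101 = 0b01000100.

P'1 = 0b01010100, P'2 = 0b10111010, P'3 = 0b11000110, P'4 = 0b10100000, P'5 = 0b01110101, P'6 = 0b01000100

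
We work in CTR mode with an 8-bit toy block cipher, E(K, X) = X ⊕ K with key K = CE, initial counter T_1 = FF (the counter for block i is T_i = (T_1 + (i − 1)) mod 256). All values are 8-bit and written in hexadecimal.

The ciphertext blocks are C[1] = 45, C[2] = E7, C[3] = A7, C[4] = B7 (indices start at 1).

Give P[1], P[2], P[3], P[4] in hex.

P[1] = 74, P[2] = 29, P[3] = 68, P[4] = 7B

CTR decryption: S_i = E(K, T_i) where T_i is the counter for block i; P_i = C_i ⊕ S_i.
P[1]: T = FF, S = E(K, T) = 31; 45 ⊕ 31 = 74.
P[2]: T = 00, S = E(K, T) = CE; E7 ⊕ CE = 29.
P[3]: T = 01, S = E(K, T) = CF; A7 ⊕ CF = 68.
P[4]: T = 02, S = E(K, T) = CC; B7 ⊕ CC = 7B.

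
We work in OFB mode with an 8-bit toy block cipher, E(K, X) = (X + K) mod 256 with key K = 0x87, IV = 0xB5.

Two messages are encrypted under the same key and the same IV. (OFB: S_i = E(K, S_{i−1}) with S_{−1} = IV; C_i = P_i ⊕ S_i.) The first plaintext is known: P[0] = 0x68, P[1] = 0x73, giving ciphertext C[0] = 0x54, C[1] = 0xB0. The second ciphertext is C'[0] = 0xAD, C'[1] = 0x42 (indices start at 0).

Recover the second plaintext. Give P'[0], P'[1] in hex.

In OFB with a reused IV, both messages share the same keystream S_i, so C_i ⊕ C'_i = P_i ⊕ P'_i and thus P'_i = P_i ⊕ C_i ⊕ C'_i.
P'[0]: 0x68 ⊕ 0x54 ⊕ 0xAD = 0x91.
P'[1]: 0x73 ⊕ 0xB0 ⊕ 0x42 = 0x81.

P'[0] = 0x91, P'[1] = 0x81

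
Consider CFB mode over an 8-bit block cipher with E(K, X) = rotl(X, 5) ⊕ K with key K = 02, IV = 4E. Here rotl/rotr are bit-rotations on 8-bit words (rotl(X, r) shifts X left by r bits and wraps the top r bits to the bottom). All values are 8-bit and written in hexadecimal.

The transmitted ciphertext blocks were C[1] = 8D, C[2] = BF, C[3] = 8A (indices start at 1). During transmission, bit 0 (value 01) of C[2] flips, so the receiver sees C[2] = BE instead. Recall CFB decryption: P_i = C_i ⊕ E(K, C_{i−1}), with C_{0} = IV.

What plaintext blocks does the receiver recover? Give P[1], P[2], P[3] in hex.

Only C[2] changed, to BE. In CFB, a change in C_i flips the same bit in P_i and garbles P_{i+1}. Decrypting the received ciphertext:
P[1]: E(K, 4E) = CB; 8D ⊕ CB = 46.
P[2]: E(K, 8D) = B3; BE ⊕ B3 = 0D.
P[3]: E(K, BE) = D5; 8A ⊕ D5 = 5F.
Blocks that differ from the original plaintext: P[2], P[3].

P[1] = 46, P[2] = 0D, P[3] = 5F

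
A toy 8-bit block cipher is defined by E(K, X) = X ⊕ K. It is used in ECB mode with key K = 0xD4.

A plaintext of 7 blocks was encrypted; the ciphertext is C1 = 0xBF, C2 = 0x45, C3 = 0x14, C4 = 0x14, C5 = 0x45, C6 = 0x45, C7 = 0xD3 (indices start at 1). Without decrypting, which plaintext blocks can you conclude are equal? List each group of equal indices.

ECB encrypts each block independently with the same key, so equal ciphertext blocks imply equal plaintext blocks.
C2 = C5 = C6 = 0x45, so P2 = P5 = P6.
C3 = C4 = 0x14, so P3 = P4.

P2 = P5 = P6; P3 = P4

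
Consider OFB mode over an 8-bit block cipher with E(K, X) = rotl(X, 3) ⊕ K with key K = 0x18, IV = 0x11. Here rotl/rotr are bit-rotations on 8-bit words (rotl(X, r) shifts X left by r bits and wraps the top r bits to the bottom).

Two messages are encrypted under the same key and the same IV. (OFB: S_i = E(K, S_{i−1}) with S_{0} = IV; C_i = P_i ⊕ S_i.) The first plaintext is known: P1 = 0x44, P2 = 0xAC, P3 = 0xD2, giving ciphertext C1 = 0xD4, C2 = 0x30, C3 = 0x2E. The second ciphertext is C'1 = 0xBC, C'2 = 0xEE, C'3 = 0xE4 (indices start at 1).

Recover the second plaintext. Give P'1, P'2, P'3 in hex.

In OFB with a reused IV, both messages share the same keystream S_i, so C_i ⊕ C'_i = P_i ⊕ P'_i and thus P'_i = P_i ⊕ C_i ⊕ C'_i.
P'1: 0x44 ⊕ 0xD4 ⊕ 0xBC = 0x2C.
P'2: 0xAC ⊕ 0x30 ⊕ 0xEE = 0x72.
P'3: 0xD2 ⊕ 0x2E ⊕ 0xE4 = 0x18.

P'1 = 0x2C, P'2 = 0x72, P'3 = 0x18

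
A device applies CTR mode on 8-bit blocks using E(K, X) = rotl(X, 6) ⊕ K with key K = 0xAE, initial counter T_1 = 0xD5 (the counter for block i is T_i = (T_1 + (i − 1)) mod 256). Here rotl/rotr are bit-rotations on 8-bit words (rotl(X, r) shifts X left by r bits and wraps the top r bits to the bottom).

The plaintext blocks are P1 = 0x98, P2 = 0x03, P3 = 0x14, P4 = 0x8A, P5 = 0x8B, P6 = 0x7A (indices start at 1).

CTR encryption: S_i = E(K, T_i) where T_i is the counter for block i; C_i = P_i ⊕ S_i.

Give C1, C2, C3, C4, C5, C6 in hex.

C1 = 0x43, C2 = 0x18, C3 = 0x4F, C4 = 0x12, C5 = 0x53, C6 = 0x62

C1: T = 0xD5, S = E(K, T) = 0xDB; 0x98 ⊕ 0xDB = 0x43.
C2: T = 0xD6, S = E(K, T) = 0x1B; 0x03 ⊕ 0x1B = 0x18.
C3: T = 0xD7, S = E(K, T) = 0x5B; 0x14 ⊕ 0x5B = 0x4F.
C4: T = 0xD8, S = E(K, T) = 0x98; 0x8A ⊕ 0x98 = 0x12.
C5: T = 0xD9, S = E(K, T) = 0xD8; 0x8B ⊕ 0xD8 = 0x53.
C6: T = 0xDA, S = E(K, T) = 0x18; 0x7A ⊕ 0x18 = 0x62.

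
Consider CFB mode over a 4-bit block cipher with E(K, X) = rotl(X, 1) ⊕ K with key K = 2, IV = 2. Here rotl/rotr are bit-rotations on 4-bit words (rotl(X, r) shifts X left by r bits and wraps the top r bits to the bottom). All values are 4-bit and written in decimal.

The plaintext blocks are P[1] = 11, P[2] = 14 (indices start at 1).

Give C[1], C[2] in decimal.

C[1] = 13, C[2] = 7

CFB encryption: C_i = P_i ⊕ E(K, C_{i−1}), with C_{0} = IV.
C[1]: E(K, 2) = 6; 11 ⊕ 6 = 13.
C[2]: E(K, 13) = 9; 14 ⊕ 9 = 7.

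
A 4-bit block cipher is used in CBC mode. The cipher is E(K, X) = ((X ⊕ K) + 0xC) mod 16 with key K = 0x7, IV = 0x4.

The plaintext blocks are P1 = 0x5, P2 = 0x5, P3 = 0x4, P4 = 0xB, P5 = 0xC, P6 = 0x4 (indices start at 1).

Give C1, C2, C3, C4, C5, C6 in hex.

C1 = 0x2, C2 = 0xC, C3 = 0xB, C4 = 0x3, C5 = 0x4, C6 = 0x3

CBC encryption: C_i = E(K, P_i ⊕ C_{i−1}), with C_{0} = IV.
C1: P1 ⊕ 0x4 = 0x1; E(K, 0x1) = 0x2.
C2: P2 ⊕ 0x2 = 0x7; E(K, 0x7) = 0xC.
C3: P3 ⊕ 0xC = 0x8; E(K, 0x8) = 0xB.
C4: P4 ⊕ 0xB = 0x0; E(K, 0x0) = 0x3.
C5: P5 ⊕ 0x3 = 0xF; E(K, 0xF) = 0x4.
C6: P6 ⊕ 0x4 = 0x0; E(K, 0x0) = 0x3.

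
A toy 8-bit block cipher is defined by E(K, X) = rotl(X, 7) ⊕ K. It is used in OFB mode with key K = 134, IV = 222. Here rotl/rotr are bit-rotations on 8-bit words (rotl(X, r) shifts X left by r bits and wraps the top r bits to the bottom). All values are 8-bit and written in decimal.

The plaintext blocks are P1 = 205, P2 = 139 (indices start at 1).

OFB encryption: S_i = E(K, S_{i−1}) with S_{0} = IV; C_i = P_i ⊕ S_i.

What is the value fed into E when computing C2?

233

C1: S = E(K, 222) = 233; 205 ⊕ 233 = 36.
C2: S = E(K, 233) = 114; 139 ⊕ 114 = 249.
So the input to E for block 2 is 233.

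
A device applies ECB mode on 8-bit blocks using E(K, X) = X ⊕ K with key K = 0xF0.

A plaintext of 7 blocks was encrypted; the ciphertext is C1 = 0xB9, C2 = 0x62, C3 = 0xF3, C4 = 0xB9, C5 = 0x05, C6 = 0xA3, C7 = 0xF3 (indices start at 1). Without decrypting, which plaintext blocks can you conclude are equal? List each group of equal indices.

ECB encrypts each block independently with the same key, so equal ciphertext blocks imply equal plaintext blocks.
C1 = C4 = 0xB9, so P1 = P4.
C3 = C7 = 0xF3, so P3 = P7.

P1 = P4; P3 = P7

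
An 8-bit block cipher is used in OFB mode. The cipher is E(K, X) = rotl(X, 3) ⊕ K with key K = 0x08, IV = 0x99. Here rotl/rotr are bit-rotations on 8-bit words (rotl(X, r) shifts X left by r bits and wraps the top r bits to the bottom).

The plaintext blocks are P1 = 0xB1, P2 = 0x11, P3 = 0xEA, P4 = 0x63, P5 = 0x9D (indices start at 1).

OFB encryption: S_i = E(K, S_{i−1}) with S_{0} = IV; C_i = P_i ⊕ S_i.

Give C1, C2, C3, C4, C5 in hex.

C1 = 0x75, C2 = 0x3F, C3 = 0x93, C4 = 0xA0, C5 = 0x8B

C1: S = E(K, 0x99) = 0xC4; 0xB1 ⊕ 0xC4 = 0x75.
C2: S = E(K, 0xC4) = 0x2E; 0x11 ⊕ 0x2E = 0x3F.
C3: S = E(K, 0x2E) = 0x79; 0xEA ⊕ 0x79 = 0x93.
C4: S = E(K, 0x79) = 0xC3; 0x63 ⊕ 0xC3 = 0xA0.
C5: S = E(K, 0xC3) = 0x16; 0x9D ⊕ 0x16 = 0x8B.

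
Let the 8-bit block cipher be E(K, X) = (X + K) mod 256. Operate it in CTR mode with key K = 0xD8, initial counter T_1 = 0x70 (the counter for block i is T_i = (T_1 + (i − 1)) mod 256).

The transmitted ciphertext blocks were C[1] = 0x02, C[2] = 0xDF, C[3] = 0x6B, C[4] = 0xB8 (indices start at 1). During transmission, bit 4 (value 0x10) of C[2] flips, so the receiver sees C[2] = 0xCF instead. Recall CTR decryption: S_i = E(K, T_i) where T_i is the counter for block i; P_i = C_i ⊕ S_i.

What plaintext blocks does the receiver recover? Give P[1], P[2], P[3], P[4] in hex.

Only C[2] changed, to 0xCF. In CTR, a change in C_i flips the same bit in P_i only; the keystream is unaffected. Decrypting the received ciphertext:
P[1]: T = 0x70, S = E(K, T) = 0x48; 0x02 ⊕ 0x48 = 0x4A.
P[2]: T = 0x71, S = E(K, T) = 0x49; 0xCF ⊕ 0x49 = 0x86.
P[3]: T = 0x72, S = E(K, T) = 0x4A; 0x6B ⊕ 0x4A = 0x21.
P[4]: T = 0x73, S = E(K, T) = 0x4B; 0xB8 ⊕ 0x4B = 0xF3.
Blocks that differ from the original plaintext: P[2].

P[1] = 0x4A, P[2] = 0x86, P[3] = 0x21, P[4] = 0xF3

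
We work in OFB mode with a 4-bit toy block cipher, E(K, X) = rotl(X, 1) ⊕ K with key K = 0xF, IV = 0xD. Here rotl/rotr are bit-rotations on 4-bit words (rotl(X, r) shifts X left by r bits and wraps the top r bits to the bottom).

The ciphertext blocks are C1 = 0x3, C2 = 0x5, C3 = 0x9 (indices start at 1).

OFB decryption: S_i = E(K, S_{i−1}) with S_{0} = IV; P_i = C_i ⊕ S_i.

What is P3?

P3 = 0x8

P1: S = E(K, 0xD) = 0x4; 0x3 ⊕ 0x4 = 0x7.
P2: S = E(K, 0x4) = 0x7; 0x5 ⊕ 0x7 = 0x2.
P3: S = E(K, 0x7) = 0x1; 0x9 ⊕ 0x1 = 0x8.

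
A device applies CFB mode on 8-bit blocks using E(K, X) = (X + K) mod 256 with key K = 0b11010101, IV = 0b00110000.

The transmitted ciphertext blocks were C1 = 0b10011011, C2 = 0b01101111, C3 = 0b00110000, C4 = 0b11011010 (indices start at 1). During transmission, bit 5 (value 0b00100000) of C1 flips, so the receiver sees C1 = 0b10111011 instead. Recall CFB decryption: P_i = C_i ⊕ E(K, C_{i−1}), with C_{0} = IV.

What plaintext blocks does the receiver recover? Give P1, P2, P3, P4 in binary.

P1 = 0b10111110, P2 = 0b11111111, P3 = 0b01110100, P4 = 0b11011111

Only C1 changed, to 0b10111011. In CFB, a change in C_i flips the same bit in P_i and garbles P_{i+1}. Decrypting the received ciphertext:
P1: E(K, 0b00110000) = 0b00000101; 0b10111011 ⊕ 0b00000101 = 0b10111110.
P2: E(K, 0b10111011) = 0b10010000; 0b01101111 ⊕ 0b10010000 = 0b11111111.
P3: E(K, 0b01101111) = 0b01000100; 0b00110000 ⊕ 0b01000100 = 0b01110100.
P4: E(K, 0b00110000) = 0b00000101; 0b11011010 ⊕ 0b00000101 = 0b11011111.
Blocks that differ from the original plaintext: P1, P2.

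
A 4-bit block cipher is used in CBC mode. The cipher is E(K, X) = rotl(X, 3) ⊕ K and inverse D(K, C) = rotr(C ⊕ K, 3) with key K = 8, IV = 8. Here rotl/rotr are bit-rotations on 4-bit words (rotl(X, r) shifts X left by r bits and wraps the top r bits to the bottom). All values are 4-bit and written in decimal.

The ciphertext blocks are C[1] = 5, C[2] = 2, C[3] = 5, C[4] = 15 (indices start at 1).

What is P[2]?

P[2] = 0

CBC decryption: P_i = D(K, C_i) ⊕ C_{i−1}, with C_{0} = IV.
P[2]: D(K, 2) = 5; 5 ⊕ 5 = 0.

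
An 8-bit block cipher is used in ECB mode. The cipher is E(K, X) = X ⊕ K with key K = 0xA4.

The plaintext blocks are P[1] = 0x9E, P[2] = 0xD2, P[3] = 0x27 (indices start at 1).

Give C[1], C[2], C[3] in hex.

C[1] = 0x3A, C[2] = 0x76, C[3] = 0x83

ECB encryption: C_i = E(K, P_i).
C[1]: E(K, 0x9E) = 0x3A.
C[2]: E(K, 0xD2) = 0x76.
C[3]: E(K, 0x27) = 0x83.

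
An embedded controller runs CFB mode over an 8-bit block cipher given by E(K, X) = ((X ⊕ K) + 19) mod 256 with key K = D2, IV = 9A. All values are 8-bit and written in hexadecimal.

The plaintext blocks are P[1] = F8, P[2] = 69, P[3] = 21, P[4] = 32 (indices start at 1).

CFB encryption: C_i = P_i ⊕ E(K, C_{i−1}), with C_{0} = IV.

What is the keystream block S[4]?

C[1]: E(K, 9A) = 61; F8 ⊕ 61 = 99.
C[2]: E(K, 99) = 64; 69 ⊕ 64 = 0D.
C[3]: E(K, 0D) = F8; 21 ⊕ F8 = D9.
C[4]: E(K, D9) = 24; 32 ⊕ 24 = 16.
So S[4] = 24.

24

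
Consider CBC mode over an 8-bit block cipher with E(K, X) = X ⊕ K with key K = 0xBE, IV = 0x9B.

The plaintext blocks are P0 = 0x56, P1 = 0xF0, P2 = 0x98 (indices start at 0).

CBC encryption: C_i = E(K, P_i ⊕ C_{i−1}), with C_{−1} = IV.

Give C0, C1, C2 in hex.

C0 = 0x73, C1 = 0x3D, C2 = 0x1B

C0: P0 ⊕ 0x9B = 0xCD; E(K, 0xCD) = 0x73.
C1: P1 ⊕ 0x73 = 0x83; E(K, 0x83) = 0x3D.
C2: P2 ⊕ 0x3D = 0xA5; E(K, 0xA5) = 0x1B.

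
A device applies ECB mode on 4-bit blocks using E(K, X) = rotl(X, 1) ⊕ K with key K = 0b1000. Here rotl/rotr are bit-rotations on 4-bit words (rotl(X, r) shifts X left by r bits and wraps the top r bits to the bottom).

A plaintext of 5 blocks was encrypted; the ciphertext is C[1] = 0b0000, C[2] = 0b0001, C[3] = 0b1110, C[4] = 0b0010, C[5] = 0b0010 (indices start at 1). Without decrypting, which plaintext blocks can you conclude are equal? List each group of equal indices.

P[4] = P[5]

ECB encrypts each block independently with the same key, so equal ciphertext blocks imply equal plaintext blocks.
C[4] = C[5] = 0b0010, so P[4] = P[5].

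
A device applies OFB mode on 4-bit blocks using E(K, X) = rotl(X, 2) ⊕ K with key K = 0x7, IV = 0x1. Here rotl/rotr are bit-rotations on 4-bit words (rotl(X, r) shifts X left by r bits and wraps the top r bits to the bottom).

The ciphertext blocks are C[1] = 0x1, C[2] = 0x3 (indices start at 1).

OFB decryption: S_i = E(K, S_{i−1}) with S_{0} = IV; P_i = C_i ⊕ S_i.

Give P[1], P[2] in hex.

P[1]: S = E(K, 0x1) = 0x3; 0x1 ⊕ 0x3 = 0x2.
P[2]: S = E(K, 0x3) = 0xB; 0x3 ⊕ 0xB = 0x8.

P[1] = 0x2, P[2] = 0x8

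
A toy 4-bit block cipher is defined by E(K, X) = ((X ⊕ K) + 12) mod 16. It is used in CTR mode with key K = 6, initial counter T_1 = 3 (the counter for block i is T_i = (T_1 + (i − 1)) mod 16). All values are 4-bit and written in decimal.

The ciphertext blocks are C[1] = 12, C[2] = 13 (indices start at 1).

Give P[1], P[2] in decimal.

P[1] = 13, P[2] = 3

CTR decryption: S_i = E(K, T_i) where T_i is the counter for block i; P_i = C_i ⊕ S_i.
P[1]: T = 3, S = E(K, T) = 1; 12 ⊕ 1 = 13.
P[2]: T = 4, S = E(K, T) = 14; 13 ⊕ 14 = 3.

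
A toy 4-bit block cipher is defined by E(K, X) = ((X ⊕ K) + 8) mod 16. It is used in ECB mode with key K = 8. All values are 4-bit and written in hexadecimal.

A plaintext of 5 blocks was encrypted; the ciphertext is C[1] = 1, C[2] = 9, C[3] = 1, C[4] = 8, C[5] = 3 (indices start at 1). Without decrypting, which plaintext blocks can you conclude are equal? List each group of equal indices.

P[1] = P[3]

ECB encrypts each block independently with the same key, so equal ciphertext blocks imply equal plaintext blocks.
C[1] = C[3] = 1, so P[1] = P[3].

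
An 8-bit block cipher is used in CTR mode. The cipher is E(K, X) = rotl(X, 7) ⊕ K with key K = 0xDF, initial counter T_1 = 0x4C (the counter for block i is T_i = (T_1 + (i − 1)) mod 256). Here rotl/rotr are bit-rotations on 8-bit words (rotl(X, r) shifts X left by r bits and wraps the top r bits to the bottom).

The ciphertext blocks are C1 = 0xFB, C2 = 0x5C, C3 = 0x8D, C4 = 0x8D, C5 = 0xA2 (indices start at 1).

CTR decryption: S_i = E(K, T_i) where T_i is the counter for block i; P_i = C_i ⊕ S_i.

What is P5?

P5: T = 0x50, S = E(K, T) = 0xF7; 0xA2 ⊕ 0xF7 = 0x55.

P5 = 0x55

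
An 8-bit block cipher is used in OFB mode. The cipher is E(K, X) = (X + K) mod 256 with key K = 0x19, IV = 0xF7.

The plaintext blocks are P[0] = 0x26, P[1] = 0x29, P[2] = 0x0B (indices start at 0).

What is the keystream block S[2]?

OFB encryption: S_i = E(K, S_{i−1}) with S_{−1} = IV; C_i = P_i ⊕ S_i.
C[0]: S = E(K, 0xF7) = 0x10; 0x26 ⊕ 0x10 = 0x36.
C[1]: S = E(K, 0x10) = 0x29; 0x29 ⊕ 0x29 = 0x00.
C[2]: S = E(K, 0x29) = 0x42; 0x0B ⊕ 0x42 = 0x49.
So S[2] = 0x42.

0x42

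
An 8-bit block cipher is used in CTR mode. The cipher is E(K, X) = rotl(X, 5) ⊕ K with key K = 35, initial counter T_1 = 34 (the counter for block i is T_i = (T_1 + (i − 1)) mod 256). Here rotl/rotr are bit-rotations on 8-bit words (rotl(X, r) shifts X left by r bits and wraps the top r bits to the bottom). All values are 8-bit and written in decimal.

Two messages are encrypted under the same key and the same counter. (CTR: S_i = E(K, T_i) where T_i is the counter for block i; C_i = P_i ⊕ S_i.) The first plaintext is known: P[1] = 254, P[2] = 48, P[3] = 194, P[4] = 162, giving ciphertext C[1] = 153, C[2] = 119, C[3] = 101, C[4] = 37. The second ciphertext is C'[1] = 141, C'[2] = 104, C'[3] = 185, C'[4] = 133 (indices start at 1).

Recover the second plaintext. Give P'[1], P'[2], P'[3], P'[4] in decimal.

P'[1] = 234, P'[2] = 47, P'[3] = 30, P'[4] = 2

In CTR with a reused counter, both messages share the same keystream S_i, so C_i ⊕ C'_i = P_i ⊕ P'_i and thus P'_i = P_i ⊕ C_i ⊕ C'_i.
P'[1]: 254 ⊕ 153 ⊕ 141 = 234.
P'[2]: 48 ⊕ 119 ⊕ 104 = 47.
P'[3]: 194 ⊕ 101 ⊕ 185 = 30.
P'[4]: 162 ⊕ 37 ⊕ 133 = 2.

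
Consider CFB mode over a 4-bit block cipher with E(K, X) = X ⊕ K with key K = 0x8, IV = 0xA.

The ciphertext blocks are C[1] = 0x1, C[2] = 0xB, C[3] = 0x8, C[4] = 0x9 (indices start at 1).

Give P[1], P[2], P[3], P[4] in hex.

P[1] = 0x3, P[2] = 0x2, P[3] = 0xB, P[4] = 0x9

CFB decryption: P_i = C_i ⊕ E(K, C_{i−1}), with C_{0} = IV.
P[1]: E(K, 0xA) = 0x2; 0x1 ⊕ 0x2 = 0x3.
P[2]: E(K, 0x1) = 0x9; 0xB ⊕ 0x9 = 0x2.
P[3]: E(K, 0xB) = 0x3; 0x8 ⊕ 0x3 = 0xB.
P[4]: E(K, 0x8) = 0x0; 0x9 ⊕ 0x0 = 0x9.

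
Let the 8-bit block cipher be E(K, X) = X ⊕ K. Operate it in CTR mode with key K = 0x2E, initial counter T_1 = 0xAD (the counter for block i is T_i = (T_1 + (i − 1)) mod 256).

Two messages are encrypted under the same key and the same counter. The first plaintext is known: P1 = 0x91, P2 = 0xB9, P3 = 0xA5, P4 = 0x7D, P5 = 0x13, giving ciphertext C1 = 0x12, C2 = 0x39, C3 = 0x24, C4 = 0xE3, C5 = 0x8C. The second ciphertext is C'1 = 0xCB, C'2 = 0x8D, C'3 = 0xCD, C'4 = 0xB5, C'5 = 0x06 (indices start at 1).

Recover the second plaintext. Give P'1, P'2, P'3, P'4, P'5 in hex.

P'1 = 0x48, P'2 = 0x0D, P'3 = 0x4C, P'4 = 0x2B, P'5 = 0x99

In CTR with a reused counter, both messages share the same keystream S_i, so C_i ⊕ C'_i = P_i ⊕ P'_i and thus P'_i = P_i ⊕ C_i ⊕ C'_i.
P'1: 0x91 ⊕ 0x12 ⊕ 0xCB = 0x48.
P'2: 0xB9 ⊕ 0x39 ⊕ 0x8D = 0x0D.
P'3: 0xA5 ⊕ 0x24 ⊕ 0xCD = 0x4C.
P'4: 0x7D ⊕ 0xE3 ⊕ 0xB5 = 0x2B.
P'5: 0x13 ⊕ 0x8C ⊕ 0x06 = 0x99.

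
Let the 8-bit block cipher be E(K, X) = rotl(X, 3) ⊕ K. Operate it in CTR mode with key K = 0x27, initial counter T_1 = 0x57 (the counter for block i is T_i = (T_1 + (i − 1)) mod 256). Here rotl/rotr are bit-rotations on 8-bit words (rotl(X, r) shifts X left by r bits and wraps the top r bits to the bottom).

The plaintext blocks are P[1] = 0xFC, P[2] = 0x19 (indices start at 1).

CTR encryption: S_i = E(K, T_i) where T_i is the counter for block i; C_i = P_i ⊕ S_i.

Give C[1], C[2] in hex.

C[1]: T = 0x57, S = E(K, T) = 0x9D; 0xFC ⊕ 0x9D = 0x61.
C[2]: T = 0x58, S = E(K, T) = 0xE5; 0x19 ⊕ 0xE5 = 0xFC.

C[1] = 0x61, C[2] = 0xFC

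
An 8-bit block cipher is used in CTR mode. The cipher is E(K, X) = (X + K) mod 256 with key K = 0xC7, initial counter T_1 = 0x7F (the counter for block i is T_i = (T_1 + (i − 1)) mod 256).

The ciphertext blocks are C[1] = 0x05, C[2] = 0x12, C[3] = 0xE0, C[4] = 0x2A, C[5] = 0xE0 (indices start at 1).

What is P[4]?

CTR decryption: S_i = E(K, T_i) where T_i is the counter for block i; P_i = C_i ⊕ S_i.
P[4]: T = 0x82, S = E(K, T) = 0x49; 0x2A ⊕ 0x49 = 0x63.

P[4] = 0x63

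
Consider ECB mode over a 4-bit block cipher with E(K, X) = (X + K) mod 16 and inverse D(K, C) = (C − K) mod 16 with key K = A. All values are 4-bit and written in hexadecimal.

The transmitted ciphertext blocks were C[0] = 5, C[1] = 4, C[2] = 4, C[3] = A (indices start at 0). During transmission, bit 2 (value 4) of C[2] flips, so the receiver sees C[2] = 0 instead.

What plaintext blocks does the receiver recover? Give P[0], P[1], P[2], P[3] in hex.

ECB decryption: P_i = D(K, C_i).
Only C[2] changed, to 0. In ECB, a change in C_i affects only P_i. Decrypting the received ciphertext:
P[0]: D(K, 5) = B.
P[1]: D(K, 4) = A.
P[2]: D(K, 0) = 6.
P[3]: D(K, A) = 0.
Blocks that differ from the original plaintext: P[2].

P[0] = B, P[1] = A, P[2] = 6, P[3] = 0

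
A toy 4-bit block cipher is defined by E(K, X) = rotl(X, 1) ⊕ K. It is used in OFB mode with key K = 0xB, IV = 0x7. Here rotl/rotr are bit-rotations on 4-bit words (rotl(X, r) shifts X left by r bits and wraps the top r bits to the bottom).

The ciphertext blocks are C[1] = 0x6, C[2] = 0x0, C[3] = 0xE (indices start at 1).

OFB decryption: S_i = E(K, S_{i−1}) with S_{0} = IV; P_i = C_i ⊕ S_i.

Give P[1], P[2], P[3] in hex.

P[1]: S = E(K, 0x7) = 0x5; 0x6 ⊕ 0x5 = 0x3.
P[2]: S = E(K, 0x5) = 0x1; 0x0 ⊕ 0x1 = 0x1.
P[3]: S = E(K, 0x1) = 0x9; 0xE ⊕ 0x9 = 0x7.

P[1] = 0x3, P[2] = 0x1, P[3] = 0x7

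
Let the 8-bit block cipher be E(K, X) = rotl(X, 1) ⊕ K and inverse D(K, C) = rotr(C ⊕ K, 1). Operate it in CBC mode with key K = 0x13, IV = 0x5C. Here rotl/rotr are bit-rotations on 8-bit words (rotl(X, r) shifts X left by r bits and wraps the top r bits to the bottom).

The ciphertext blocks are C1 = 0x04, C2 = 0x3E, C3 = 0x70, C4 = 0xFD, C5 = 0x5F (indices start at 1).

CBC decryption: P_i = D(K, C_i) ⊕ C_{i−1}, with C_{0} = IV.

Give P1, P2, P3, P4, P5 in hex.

P1 = 0xD7, P2 = 0x92, P3 = 0x8F, P4 = 0x07, P5 = 0xDB

P1: D(K, 0x04) = 0x8B; 0x8B ⊕ 0x5C = 0xD7.
P2: D(K, 0x3E) = 0x96; 0x96 ⊕ 0x04 = 0x92.
P3: D(K, 0x70) = 0xB1; 0xB1 ⊕ 0x3E = 0x8F.
P4: D(K, 0xFD) = 0x77; 0x77 ⊕ 0x70 = 0x07.
P5: D(K, 0x5F) = 0x26; 0x26 ⊕ 0xFD = 0xDB.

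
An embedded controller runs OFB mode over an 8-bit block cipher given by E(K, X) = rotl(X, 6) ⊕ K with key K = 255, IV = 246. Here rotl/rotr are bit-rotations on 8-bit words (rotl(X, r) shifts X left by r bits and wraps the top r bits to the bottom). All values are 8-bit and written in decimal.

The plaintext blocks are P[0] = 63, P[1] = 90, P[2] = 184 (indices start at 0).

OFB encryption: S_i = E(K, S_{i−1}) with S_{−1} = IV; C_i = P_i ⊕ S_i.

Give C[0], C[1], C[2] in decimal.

C[0]: S = E(K, 246) = 66; 63 ⊕ 66 = 125.
C[1]: S = E(K, 66) = 111; 90 ⊕ 111 = 53.
C[2]: S = E(K, 111) = 36; 184 ⊕ 36 = 156.

C[0] = 125, C[1] = 53, C[2] = 156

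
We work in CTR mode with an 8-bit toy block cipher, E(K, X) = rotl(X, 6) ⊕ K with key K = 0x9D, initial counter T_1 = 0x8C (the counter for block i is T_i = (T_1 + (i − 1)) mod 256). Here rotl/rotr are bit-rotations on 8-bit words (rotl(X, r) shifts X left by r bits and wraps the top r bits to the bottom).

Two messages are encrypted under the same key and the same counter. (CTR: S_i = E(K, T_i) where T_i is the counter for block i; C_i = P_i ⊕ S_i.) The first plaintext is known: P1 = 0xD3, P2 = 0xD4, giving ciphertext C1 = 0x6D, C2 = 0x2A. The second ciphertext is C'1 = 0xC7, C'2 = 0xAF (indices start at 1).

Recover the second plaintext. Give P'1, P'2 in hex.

P'1 = 0x79, P'2 = 0x51

In CTR with a reused counter, both messages share the same keystream S_i, so C_i ⊕ C'_i = P_i ⊕ P'_i and thus P'_i = P_i ⊕ C_i ⊕ C'_i.
P'1: 0xD3 ⊕ 0x6D ⊕ 0xC7 = 0x79.
P'2: 0xD4 ⊕ 0x2A ⊕ 0xAF = 0x51.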